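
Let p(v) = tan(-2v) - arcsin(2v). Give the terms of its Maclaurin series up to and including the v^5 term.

Add the two expansions coefficient-wise.
p(0) = 0
p′(0) = -4
p′′(0) = 0
p′′′(0) = -24
p^(4)(0) = 0
p^(5)(0) = -800

-20*v^5/3 - 4*v^3 - 4*v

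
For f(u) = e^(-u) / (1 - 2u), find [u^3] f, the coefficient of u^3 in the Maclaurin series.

29/6

Take the Cauchy product of the two expansions.
f(0) = 1
f′(0) = 1
f′′(0) = 5
f′′′(0) = 29
So c_3 = f′′′(0)/3! = 29/6.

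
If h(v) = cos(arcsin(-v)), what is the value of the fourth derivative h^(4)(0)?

Substitute the inner expansion into the outer series and collect powers.
The coefficient of v^4 in the expansion is -1/8, so h^(4)(0) = 4! * (-1/8) = -3.

-3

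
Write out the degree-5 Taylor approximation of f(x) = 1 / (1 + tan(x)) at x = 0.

-32*x^5/15 + 5*x^4/3 - 4*x^3/3 + x^2 - x + 1

Write 1/(1+u) = 1 - u + u^2 - u^3 + ... and substitute the series for u.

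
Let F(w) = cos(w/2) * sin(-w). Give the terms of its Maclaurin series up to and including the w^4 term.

7*w^3/24 - w

Write out both Maclaurin series and multiply, keeping only the needed powers.
[w^0] = 0;  [w^1] = -1;  [w^2] = 0;  [w^3] = 7/24;  [w^4] = 0.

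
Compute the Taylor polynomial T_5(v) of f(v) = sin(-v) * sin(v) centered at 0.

Take the Cauchy product of the two expansions.

v^4/3 - v^2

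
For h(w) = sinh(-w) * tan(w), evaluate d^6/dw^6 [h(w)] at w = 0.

-142

Take the Cauchy product of the two expansions.
The coefficient of w^6 in the expansion is -71/360, so h^(6)(0) = 6! * (-71/360) = -142.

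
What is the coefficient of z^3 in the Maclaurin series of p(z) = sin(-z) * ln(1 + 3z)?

Take the Cauchy product of the two expansions.
p(0) = 0
p′(0) = 0
p′′(0) = -6
p′′′(0) = 27
Dividing each by k! gives the coefficients c_0, ..., c_3.

9/2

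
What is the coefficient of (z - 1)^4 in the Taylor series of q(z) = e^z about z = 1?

q(1) = e
q′(1) = e
q′′(1) = e
q′′′(1) = e
q^(4)(1) = e
Dividing each by k! gives the coefficients c_0, ..., c_4.

e/24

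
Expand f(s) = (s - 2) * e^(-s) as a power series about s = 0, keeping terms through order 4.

Multiply each power in the prefactor through the base expansion.

-s^4/4 + 5*s^3/6 - 2*s^2 + 3*s - 2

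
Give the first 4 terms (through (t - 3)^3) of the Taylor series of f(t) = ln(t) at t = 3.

f(3) = ln(3)
f′(3) = 1/3
f′′(3) = -1/9
f′′′(3) = 2/27

(t - 3)^3/81 - (t - 3)^2/18 + (t - 3)/3 + ln(3)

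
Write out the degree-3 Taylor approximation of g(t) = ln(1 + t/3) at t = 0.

t^3/81 - t^2/18 + t/3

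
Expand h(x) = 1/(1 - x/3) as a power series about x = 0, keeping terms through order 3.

x^3/27 + x^2/9 + x/3 + 1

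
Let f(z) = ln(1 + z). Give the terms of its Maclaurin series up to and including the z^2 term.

-z^2/2 + z

f(0) = 0
f′(0) = 1
f′′(0) = -1
The Taylor polynomial is Σ f^(k)(0)/k! · z^k.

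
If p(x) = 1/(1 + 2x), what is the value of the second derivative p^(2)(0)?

Use the known series and substitute for the argument.
The coefficient of x^2 in the expansion is 4, so p′′(0) = 2! * (4) = 8.

8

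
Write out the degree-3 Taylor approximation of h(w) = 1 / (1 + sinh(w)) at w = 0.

-7*w^3/6 + w^2 - w + 1

Write 1/(1+u) = 1 - u + u^2 - u^3 + ... and substitute the series for u.
[w^0] = 1;  [w^1] = -1;  [w^2] = 1;  [w^3] = -7/6.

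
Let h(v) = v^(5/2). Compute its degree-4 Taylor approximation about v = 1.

h(1) = 1
h′(1) = 5/2
h′′(1) = 15/4
h′′′(1) = 15/8
h^(4)(1) = -15/16

-5*(v - 1)^4/128 + 5*(v - 1)^3/16 + 15*(v - 1)^2/8 + 5*(v - 1)/2 + 1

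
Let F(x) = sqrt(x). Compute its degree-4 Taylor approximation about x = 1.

Compute the successive derivatives at the expansion point and divide by k!.

-5*(x - 1)^4/128 + (x - 1)^3/16 - (x - 1)^2/8 + (x - 1)/2 + 1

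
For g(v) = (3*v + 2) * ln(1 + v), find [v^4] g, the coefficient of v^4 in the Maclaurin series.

Distribute the polynomial across the series and collect like powers.
[v^0] = 0;  [v^1] = 2;  [v^2] = 2;  [v^3] = -5/6;  [v^4] = 1/2.
So c_4 = g^(4)(0)/4! = 1/2.

1/2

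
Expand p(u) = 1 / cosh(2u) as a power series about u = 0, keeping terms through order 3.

Invert the denominator's series and multiply.

1 - 2*u^2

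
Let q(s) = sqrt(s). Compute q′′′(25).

From the series, [(s - 25)^3] q = 1/50000; multiply by 3! = 6 to get 3/25000.

3/25000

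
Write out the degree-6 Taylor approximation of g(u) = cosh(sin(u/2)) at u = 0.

-u^6/15360 - u^4/128 + u^2/8 + 1

Plug the Maclaurin series of the inner function into that of the outer and collect terms.
g(0) = 1
g′(0) = 0
g′′(0) = 1/4
g′′′(0) = 0
g^(4)(0) = -3/16
g^(5)(0) = 0
g^(6)(0) = -3/64
The Taylor polynomial is Σ g^(k)(0)/k! · u^k.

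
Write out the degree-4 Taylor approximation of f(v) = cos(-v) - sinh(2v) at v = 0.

v^4/24 - 4*v^3/3 - v^2/2 - 2*v + 1

Add the two expansions coefficient-wise.
[v^0] = 1;  [v^1] = -2;  [v^2] = -1/2;  [v^3] = -4/3;  [v^4] = 1/24.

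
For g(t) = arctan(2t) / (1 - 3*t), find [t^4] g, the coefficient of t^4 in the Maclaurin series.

46

Multiply the numerator's expansion by the denominator's geometric series.
[t^0] = 0;  [t^1] = 2;  [t^2] = 6;  [t^3] = 46/3;  [t^4] = 46.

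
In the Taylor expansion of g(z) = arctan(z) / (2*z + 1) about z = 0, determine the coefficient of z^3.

Expand 1/(denominator) as a geometric series and multiply by the numerator's series.
g(0) = 0
g′(0) = 1
g′′(0) = -4
g′′′(0) = 22
So c_3 = g′′′(0)/3! = 11/3.

11/3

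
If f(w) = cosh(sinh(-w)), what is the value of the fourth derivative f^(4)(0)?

5

Compose series: expand the inner function first, then feed it into the outer expansion.
The coefficient of w^4 in the expansion is 5/24, so f^(4)(0) = 4! * (5/24) = 5.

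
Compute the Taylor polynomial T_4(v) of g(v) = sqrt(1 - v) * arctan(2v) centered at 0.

Multiply the two series term by term and collect like powers.

29*v^4/24 - 35*v^3/12 - v^2 + 2*v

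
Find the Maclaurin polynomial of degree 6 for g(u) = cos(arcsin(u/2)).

Plug the Maclaurin series of the inner function into that of the outer and collect terms.
[u^0] = 1;  [u^1] = 0;  [u^2] = -1/8;  [u^3] = 0;  [u^4] = -1/128;  [u^5] = 0;  [u^6] = -1/1024.

-u^6/1024 - u^4/128 - u^2/8 + 1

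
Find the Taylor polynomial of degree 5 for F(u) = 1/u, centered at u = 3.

Differentiate repeatedly and evaluate at the center.
F(3) = 1/3
F′(3) = -1/9
F′′(3) = 2/27
F′′′(3) = -2/27
F^(4)(3) = 8/81
F^(5)(3) = -40/243

-(u - 3)^5/729 + (u - 3)^4/243 - (u - 3)^3/81 + (u - 3)^2/27 - (u - 3)/9 + 1/3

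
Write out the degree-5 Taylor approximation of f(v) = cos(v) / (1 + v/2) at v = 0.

Take the Cauchy product of the two expansions.
f(0) = 1
f′(0) = -1/2
f′′(0) = -1/2
f′′′(0) = 3/4
f^(4)(0) = -1/2
f^(5)(0) = 5/4

v^5/96 - v^4/48 + v^3/8 - v^2/4 - v/2 + 1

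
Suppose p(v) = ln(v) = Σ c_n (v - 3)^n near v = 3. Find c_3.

Compute the successive derivatives at the expansion point and divide by k!.
p(3) = ln(3)
p′(3) = 1/3
p′′(3) = -1/9
p′′′(3) = 2/27
So c_3 = p′′′(3)/3! = 1/81.

1/81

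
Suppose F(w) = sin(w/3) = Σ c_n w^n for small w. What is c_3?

Differentiate repeatedly and evaluate at the center.
F(0) = 0
F′(0) = 1/3
F′′(0) = 0
F′′′(0) = -1/27
The Taylor polynomial is Σ F^(k)(0)/k! · w^k.

-1/162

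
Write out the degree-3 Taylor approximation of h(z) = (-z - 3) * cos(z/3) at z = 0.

Distribute the polynomial across the series and collect like powers.
[z^0] = -3;  [z^1] = -1;  [z^2] = 1/6;  [z^3] = 1/18.

z^3/18 + z^2/6 - z - 3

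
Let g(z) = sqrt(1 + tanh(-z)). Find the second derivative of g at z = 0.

-1/4

Compose series: expand the inner function first, then feed it into the outer expansion.
The coefficient of z^2 in the expansion is -1/8, so g′′(0) = 2! * (-1/8) = -1/4.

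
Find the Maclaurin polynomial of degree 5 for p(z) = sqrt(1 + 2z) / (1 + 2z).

-63*z^5/8 + 35*z^4/8 - 5*z^3/2 + 3*z^2/2 - z + 1

Multiply the two series term by term and collect like powers.
p(0) = 1
p′(0) = -1
p′′(0) = 3
p′′′(0) = -15
p^(4)(0) = 105
p^(5)(0) = -945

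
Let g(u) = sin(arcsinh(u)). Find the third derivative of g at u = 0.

-2

Let u equal the inner series; expand the outer function in u and truncate.
From the series, [u^3] g = -1/3; multiply by 3! = 6 to get -2.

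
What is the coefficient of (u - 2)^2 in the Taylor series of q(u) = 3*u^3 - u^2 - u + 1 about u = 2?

17

Compute the successive derivatives at the expansion point and divide by k!.
[(u - 2)^0] = 19;  [(u - 2)^1] = 31;  [(u - 2)^2] = 17.
So c_2 = q′′(2)/2! = 17.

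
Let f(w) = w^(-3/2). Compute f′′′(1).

The coefficient of (w - 1)^3 in the expansion is -35/16, so f′′′(1) = 3! * (-35/16) = -105/8.

-105/8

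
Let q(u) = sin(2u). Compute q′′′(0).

-8

The coefficient of u^3 in the expansion is -4/3, so q′′′(0) = 3! * (-4/3) = -8.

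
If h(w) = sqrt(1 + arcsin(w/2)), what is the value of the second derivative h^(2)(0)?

Plug the Maclaurin series of the inner function into that of the outer and collect terms.
The coefficient of w^2 in the expansion is -1/32, so h′′(0) = 2! * (-1/32) = -1/16.

-1/16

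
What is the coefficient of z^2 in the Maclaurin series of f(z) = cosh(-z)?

1/2

f(0) = 1
f′(0) = 0
f′′(0) = 1
Dividing each by k! gives the coefficients c_0, ..., c_2.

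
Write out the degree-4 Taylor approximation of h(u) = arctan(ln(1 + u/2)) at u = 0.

Let u equal the inner series; expand the outer function in u and truncate.
[u^0] = 0;  [u^1] = 1/2;  [u^2] = -1/8;  [u^3] = 0;  [u^4] = 1/64.

u^4/64 - u^2/8 + u/2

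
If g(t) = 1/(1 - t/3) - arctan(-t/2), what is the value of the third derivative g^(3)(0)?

Combine the two series term by term.
The coefficient of t^3 in the expansion is -1/216, so g′′′(0) = 3! * (-1/216) = -1/36.

-1/36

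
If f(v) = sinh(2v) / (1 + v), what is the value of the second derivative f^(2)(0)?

-4

Multiply the two series term by term and collect like powers.
The coefficient of v^2 in the expansion is -2, so f′′(0) = 2! * (-2) = -4.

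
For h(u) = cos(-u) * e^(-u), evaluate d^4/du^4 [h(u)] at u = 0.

-4

Take the Cauchy product of the two expansions.
The coefficient of u^4 in the expansion is -1/6, so h^(4)(0) = 4! * (-1/6) = -4.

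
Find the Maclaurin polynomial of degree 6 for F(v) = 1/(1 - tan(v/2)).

Substitute the inner expansion into the outer series and collect powers.

61*v^6/1440 + v^5/15 + 5*v^4/48 + v^3/6 + v^2/4 + v/2 + 1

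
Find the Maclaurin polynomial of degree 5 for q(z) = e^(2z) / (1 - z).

Write out both Maclaurin series and multiply, keeping only the needed powers.

109*z^5/15 + 7*z^4 + 19*z^3/3 + 5*z^2 + 3*z + 1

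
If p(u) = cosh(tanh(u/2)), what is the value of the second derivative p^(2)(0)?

1/4

Compose series: expand the inner function first, then feed it into the outer expansion.
From the series, [u^2] p = 1/8; multiply by 2! = 2 to get 1/4.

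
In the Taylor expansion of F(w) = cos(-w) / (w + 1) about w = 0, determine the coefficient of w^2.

1/2

Expand 1/(denominator) as a geometric series and multiply by the numerator's series.
F(0) = 1
F′(0) = -1
F′′(0) = 1
So c_2 = F′′(0)/2! = 1/2.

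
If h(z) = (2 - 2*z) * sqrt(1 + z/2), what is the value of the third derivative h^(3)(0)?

15/32

Distribute the polynomial across the series and collect like powers.
The coefficient of z^3 in the expansion is 5/64, so h′′′(0) = 3! * (5/64) = 15/32.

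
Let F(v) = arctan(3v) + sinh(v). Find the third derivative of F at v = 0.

Expand each term separately and add.
The coefficient of v^3 in the expansion is -53/6, so F′′′(0) = 3! * (-53/6) = -53.

-53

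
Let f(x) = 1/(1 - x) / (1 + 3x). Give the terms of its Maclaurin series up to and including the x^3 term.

-20*x^3 + 7*x^2 - 2*x + 1

Write out both Maclaurin series and multiply, keeping only the needed powers.
f(0) = 1
f′(0) = -2
f′′(0) = 14
f′′′(0) = -120
The Taylor polynomial is Σ f^(k)(0)/k! · x^k.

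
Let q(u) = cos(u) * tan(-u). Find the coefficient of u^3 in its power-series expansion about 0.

Take the Cauchy product of the two expansions.
[u^0] = 0;  [u^1] = -1;  [u^2] = 0;  [u^3] = 1/6.

1/6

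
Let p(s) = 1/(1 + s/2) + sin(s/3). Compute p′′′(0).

Add the two expansions coefficient-wise.
The coefficient of s^3 in the expansion is -85/648, so p′′′(0) = 3! * (-85/648) = -85/108.

-85/108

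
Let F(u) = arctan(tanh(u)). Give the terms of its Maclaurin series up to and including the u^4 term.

Plug the Maclaurin series of the inner function into that of the outer and collect terms.
[u^0] = 0;  [u^1] = 1;  [u^2] = 0;  [u^3] = -2/3;  [u^4] = 0.

-2*u^3/3 + u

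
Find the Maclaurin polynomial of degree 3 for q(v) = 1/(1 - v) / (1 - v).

4*v^3 + 3*v^2 + 2*v + 1

Write out both Maclaurin series and multiply, keeping only the needed powers.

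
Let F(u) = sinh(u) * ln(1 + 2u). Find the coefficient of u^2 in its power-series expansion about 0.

Take the Cauchy product of the two expansions.

2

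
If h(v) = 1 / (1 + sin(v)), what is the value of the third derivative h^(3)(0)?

Expand as Σ (-1)^k u^k with u equal to the inner function's series.
From the series, [v^3] h = -5/6; multiply by 3! = 6 to get -5.

-5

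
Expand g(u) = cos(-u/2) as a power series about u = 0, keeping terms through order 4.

Differentiate repeatedly and evaluate at the center.
g(0) = 1
g′(0) = 0
g′′(0) = -1/4
g′′′(0) = 0
g^(4)(0) = 1/16
Dividing each by k! gives the coefficients c_0, ..., c_4.

u^4/384 - u^2/8 + 1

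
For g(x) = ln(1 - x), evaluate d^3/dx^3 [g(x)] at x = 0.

-2

Use the known series and substitute for the argument.
The coefficient of x^3 in the expansion is -1/3, so g′′′(0) = 3! * (-1/3) = -2.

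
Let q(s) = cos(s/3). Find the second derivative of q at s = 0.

From the series, [s^2] q = -1/18; multiply by 2! = 2 to get -1/9.

-1/9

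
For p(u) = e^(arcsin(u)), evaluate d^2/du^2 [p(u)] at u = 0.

Substitute the inner expansion into the outer series and collect powers.
The coefficient of u^2 in the expansion is 1/2, so p′′(0) = 2! * (1/2) = 1.

1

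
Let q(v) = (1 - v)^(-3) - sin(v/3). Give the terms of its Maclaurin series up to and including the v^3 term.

Add the two expansions coefficient-wise.
q(0) = 1
q′(0) = 8/3
q′′(0) = 12
q′′′(0) = 1621/27
The Taylor polynomial is Σ q^(k)(0)/k! · v^k.

1621*v^3/162 + 6*v^2 + 8*v/3 + 1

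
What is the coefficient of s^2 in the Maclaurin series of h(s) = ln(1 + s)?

h(0) = 0
h′(0) = 1
h′′(0) = -1
So c_2 = h′′(0)/2! = -1/2.

-1/2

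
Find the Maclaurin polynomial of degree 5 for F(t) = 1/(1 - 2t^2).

4*t^4 + 2*t^2 + 1

[t^0] = 1;  [t^1] = 0;  [t^2] = 2;  [t^3] = 0;  [t^4] = 4;  [t^5] = 0.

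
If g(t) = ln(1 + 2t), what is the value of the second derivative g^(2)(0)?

From the series, [t^2] g = -2; multiply by 2! = 2 to get -4.

-4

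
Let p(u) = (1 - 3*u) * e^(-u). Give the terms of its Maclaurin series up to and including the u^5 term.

-2*u^5/15 + 13*u^4/24 - 5*u^3/3 + 7*u^2/2 - 4*u + 1

Multiply each power in the prefactor through the base expansion.
p(0) = 1
p′(0) = -4
p′′(0) = 7
p′′′(0) = -10
p^(4)(0) = 13
p^(5)(0) = -16
The Taylor polynomial is Σ p^(k)(0)/k! · u^k.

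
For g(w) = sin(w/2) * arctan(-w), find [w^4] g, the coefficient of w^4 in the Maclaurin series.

Multiply the two series term by term and collect like powers.
g(0) = 0
g′(0) = 0
g′′(0) = -1
g′′′(0) = 0
g^(4)(0) = 9/2

3/16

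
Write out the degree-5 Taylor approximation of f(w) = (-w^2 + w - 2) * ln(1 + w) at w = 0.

-59*w^5/60 + 4*w^4/3 - 13*w^3/6 + 2*w^2 - 2*w

Multiply each power in the prefactor through the base expansion.
f(0) = 0
f′(0) = -2
f′′(0) = 4
f′′′(0) = -13
f^(4)(0) = 32
f^(5)(0) = -118
Then c_k = f^(k)(0)/k! gives each Taylor coefficient.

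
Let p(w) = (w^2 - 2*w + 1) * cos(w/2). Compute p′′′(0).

Distribute the polynomial across the series and collect like powers.
From the series, [w^3] p = 1/4; multiply by 3! = 6 to get 3/2.

3/2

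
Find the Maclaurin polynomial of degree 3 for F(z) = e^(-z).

-z^3/6 + z^2/2 - z + 1

F(0) = 1
F′(0) = -1
F′′(0) = 1
F′′′(0) = -1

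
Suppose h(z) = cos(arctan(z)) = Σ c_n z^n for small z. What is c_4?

3/8

Let u equal the inner series; expand the outer function in u and truncate.
So c_4 = h^(4)(0)/4! = 3/8.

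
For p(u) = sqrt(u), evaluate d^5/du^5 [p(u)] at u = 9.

35/209952

From the series, [(u - 9)^5] p = 7/5038848; multiply by 5! = 120 to get 35/209952.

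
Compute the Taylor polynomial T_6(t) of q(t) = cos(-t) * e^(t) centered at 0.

-t^5/30 - t^4/6 - t^3/3 + t + 1

Expand each factor separately, then convolve coefficients.
q(0) = 1
q′(0) = 1
q′′(0) = 0
q′′′(0) = -2
q^(4)(0) = -4
q^(5)(0) = -4
q^(6)(0) = 0
Dividing each by k! gives the coefficients c_0, ..., c_6.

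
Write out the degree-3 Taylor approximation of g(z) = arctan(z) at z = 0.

-z^3/3 + z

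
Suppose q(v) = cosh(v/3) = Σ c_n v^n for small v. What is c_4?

Compute the successive derivatives at the expansion point and divide by k!.
[v^0] = 1;  [v^1] = 0;  [v^2] = 1/18;  [v^3] = 0;  [v^4] = 1/1944.

1/1944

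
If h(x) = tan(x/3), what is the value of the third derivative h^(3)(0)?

The coefficient of x^3 in the expansion is 1/81, so h′′′(0) = 3! * (1/81) = 2/27.

2/27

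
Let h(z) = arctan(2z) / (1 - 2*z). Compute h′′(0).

8

Multiply the numerator's expansion by the denominator's geometric series.
From the series, [z^2] h = 4; multiply by 2! = 2 to get 8.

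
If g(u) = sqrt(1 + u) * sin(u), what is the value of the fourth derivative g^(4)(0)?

-1/2

Take the Cauchy product of the two expansions.
From the series, [u^4] g = -1/48; multiply by 4! = 24 to get -1/2.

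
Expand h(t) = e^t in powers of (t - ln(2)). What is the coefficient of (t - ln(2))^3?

1/3

Use the known series and substitute for the argument.
h(ln(2)) = 2
h′(ln(2)) = 2
h′′(ln(2)) = 2
h′′′(ln(2)) = 2
Then c_k = h^(k)(ln(2))/k! gives each Taylor coefficient.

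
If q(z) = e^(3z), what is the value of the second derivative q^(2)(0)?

From the series, [z^2] q = 9/2; multiply by 2! = 2 to get 9.

9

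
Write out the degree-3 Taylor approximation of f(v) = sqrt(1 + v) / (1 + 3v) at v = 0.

-353*v^3/16 + 59*v^2/8 - 5*v/2 + 1

Take the Cauchy product of the two expansions.
f(0) = 1
f′(0) = -5/2
f′′(0) = 59/4
f′′′(0) = -1059/8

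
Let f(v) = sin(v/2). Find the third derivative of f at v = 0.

Compute the successive derivatives at the expansion point and divide by k!.
The coefficient of v^3 in the expansion is -1/48, so f′′′(0) = 3! * (-1/48) = -1/8.

-1/8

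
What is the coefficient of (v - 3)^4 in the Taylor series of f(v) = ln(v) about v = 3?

f(3) = ln(3)
f′(3) = 1/3
f′′(3) = -1/9
f′′′(3) = 2/27
f^(4)(3) = -2/27
So c_4 = f^(4)(3)/4! = -1/324.

-1/324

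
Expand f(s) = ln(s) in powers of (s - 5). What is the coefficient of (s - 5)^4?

-1/2500

[(s - 5)^0] = ln(5);  [(s - 5)^1] = 1/5;  [(s - 5)^2] = -1/50;  [(s - 5)^3] = 1/375;  [(s - 5)^4] = -1/2500.
So c_4 = f^(4)(5)/4! = -1/2500.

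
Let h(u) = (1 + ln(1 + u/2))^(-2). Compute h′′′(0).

Plug the Maclaurin series of the inner function into that of the outer and collect terms.
From the series, [u^3] h = -23/24; multiply by 3! = 6 to get -23/4.

-23/4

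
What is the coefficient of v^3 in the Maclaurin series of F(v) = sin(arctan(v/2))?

-1/16

Compose series: expand the inner function first, then feed it into the outer expansion.
[v^0] = 0;  [v^1] = 1/2;  [v^2] = 0;  [v^3] = -1/16.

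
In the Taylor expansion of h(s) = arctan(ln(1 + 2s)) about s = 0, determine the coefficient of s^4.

4

Substitute the inner expansion into the outer series and collect powers.
h(0) = 0
h′(0) = 2
h′′(0) = -4
h′′′(0) = 0
h^(4)(0) = 96
The Taylor polynomial is Σ h^(k)(0)/k! · s^k.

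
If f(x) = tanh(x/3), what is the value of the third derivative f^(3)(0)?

Differentiate repeatedly and evaluate at the center.
From the series, [x^3] f = -1/81; multiply by 3! = 6 to get -2/27.

-2/27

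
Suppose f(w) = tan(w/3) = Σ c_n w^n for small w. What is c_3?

1/81

f(0) = 0
f′(0) = 1/3
f′′(0) = 0
f′′′(0) = 2/27
Dividing each by k! gives the coefficients c_0, ..., c_3.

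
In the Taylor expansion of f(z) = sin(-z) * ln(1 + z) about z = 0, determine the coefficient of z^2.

Take the Cauchy product of the two expansions.
[z^0] = 0;  [z^1] = 0;  [z^2] = -1.
So c_2 = f′′(0)/2! = -1.

-1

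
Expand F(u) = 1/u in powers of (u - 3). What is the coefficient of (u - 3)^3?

-1/81

Use the known series and substitute for the argument.
F(3) = 1/3
F′(3) = -1/9
F′′(3) = 2/27
F′′′(3) = -2/27
The Taylor polynomial is Σ F^(k)(3)/k! · (u - 3)^k.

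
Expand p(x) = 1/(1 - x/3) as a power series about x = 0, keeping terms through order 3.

x^3/27 + x^2/9 + x/3 + 1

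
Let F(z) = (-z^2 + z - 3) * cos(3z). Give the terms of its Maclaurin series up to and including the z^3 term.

-9*z^3/2 + 25*z^2/2 + z - 3

Multiply each power in the prefactor through the base expansion.
F(0) = -3
F′(0) = 1
F′′(0) = 25
F′′′(0) = -27
The Taylor polynomial is Σ F^(k)(0)/k! · z^k.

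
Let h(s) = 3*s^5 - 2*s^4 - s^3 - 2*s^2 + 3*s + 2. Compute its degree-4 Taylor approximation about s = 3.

43*(s - 3)^4 + 245*(s - 3)^3 + 691*(s - 3)^2 + 963*(s - 3) + 533

Use the known series and substitute for the argument.
h(3) = 533
h′(3) = 963
h′′(3) = 1382
h′′′(3) = 1470
h^(4)(3) = 1032
Dividing each by k! gives the coefficients c_0, ..., c_4.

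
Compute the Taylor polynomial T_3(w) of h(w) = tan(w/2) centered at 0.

w^3/24 + w/2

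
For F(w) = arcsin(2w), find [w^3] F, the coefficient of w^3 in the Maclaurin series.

[w^0] = 0;  [w^1] = 2;  [w^2] = 0;  [w^3] = 4/3.
So c_3 = F′′′(0)/3! = 4/3.

4/3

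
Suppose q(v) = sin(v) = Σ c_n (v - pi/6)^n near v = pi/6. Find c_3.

-sqrt(3)/12

q(pi/6) = 1/2
q′(pi/6) = sqrt(3)/2
q′′(pi/6) = -1/2
q′′′(pi/6) = -sqrt(3)/2
So c_3 = q′′′(pi/6)/3! = -sqrt(3)/12.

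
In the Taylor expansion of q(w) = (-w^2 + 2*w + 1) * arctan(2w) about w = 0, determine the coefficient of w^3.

Shift and add copies of the series according to the polynomial's terms.
q(0) = 0
q′(0) = 2
q′′(0) = 8
q′′′(0) = -28

-14/3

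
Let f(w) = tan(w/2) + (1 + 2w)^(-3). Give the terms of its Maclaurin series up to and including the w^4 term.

240*w^4 - 1919*w^3/24 + 24*w^2 - 11*w/2 + 1

Add the two expansions coefficient-wise.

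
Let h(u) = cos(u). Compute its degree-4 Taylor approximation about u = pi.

-(u - pi)^4/24 + (u - pi)^2/2 - 1

Apply the Taylor formula c_k = f^(k)(a)/k!.
[(u - pi)^0] = -1;  [(u - pi)^1] = 0;  [(u - pi)^2] = 1/2;  [(u - pi)^3] = 0;  [(u - pi)^4] = -1/24.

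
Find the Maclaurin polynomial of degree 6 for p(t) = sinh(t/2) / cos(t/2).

3*t^5/320 + t^3/12 + t/2

Invert the denominator's series and multiply.
p(0) = 0
p′(0) = 1/2
p′′(0) = 0
p′′′(0) = 1/2
p^(4)(0) = 0
p^(5)(0) = 9/8
p^(6)(0) = 0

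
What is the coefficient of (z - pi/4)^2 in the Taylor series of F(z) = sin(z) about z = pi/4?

[(z - pi/4)^0] = sqrt(2)/2;  [(z - pi/4)^1] = sqrt(2)/2;  [(z - pi/4)^2] = -sqrt(2)/4.

-sqrt(2)/4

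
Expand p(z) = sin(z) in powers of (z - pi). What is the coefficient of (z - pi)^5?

p(pi) = 0
p′(pi) = -1
p′′(pi) = 0
p′′′(pi) = 1
p^(4)(pi) = 0
p^(5)(pi) = -1

-1/120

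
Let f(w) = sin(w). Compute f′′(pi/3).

The coefficient of (w - pi/3)^2 in the expansion is -sqrt(3)/4, so f′′(pi/3) = 2! * (-sqrt(3)/4) = -sqrt(3)/2.

-sqrt(3)/2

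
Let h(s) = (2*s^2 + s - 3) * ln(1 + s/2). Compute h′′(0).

7/4

Distribute the polynomial across the series and collect like powers.
The coefficient of s^2 in the expansion is 7/8, so h′′(0) = 2! * (7/8) = 7/4.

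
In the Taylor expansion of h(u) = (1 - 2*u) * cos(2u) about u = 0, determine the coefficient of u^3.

4

Shift and add copies of the series according to the polynomial's terms.
h(0) = 1
h′(0) = -2
h′′(0) = -4
h′′′(0) = 24
Then c_k = h^(k)(0)/k! gives each Taylor coefficient.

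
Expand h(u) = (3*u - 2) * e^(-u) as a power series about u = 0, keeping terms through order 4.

-7*u^4/12 + 11*u^3/6 - 4*u^2 + 5*u - 2

Distribute the polynomial across the series and collect like powers.
h(0) = -2
h′(0) = 5
h′′(0) = -8
h′′′(0) = 11
h^(4)(0) = -14
Then c_k = h^(k)(0)/k! gives each Taylor coefficient.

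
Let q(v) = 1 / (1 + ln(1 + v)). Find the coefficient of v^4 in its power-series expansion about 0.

11/3

Use the geometric series for the reciprocal, then substitute.
q(0) = 1
q′(0) = -1
q′′(0) = 3
q′′′(0) = -14
q^(4)(0) = 88
The Taylor polynomial is Σ q^(k)(0)/k! · v^k.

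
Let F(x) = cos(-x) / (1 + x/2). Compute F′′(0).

-1/2

Multiply the two series term by term and collect like powers.
The coefficient of x^2 in the expansion is -1/4, so F′′(0) = 2! * (-1/4) = -1/2.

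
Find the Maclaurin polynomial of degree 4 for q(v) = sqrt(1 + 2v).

Compute the successive derivatives at the expansion point and divide by k!.

-5*v^4/8 + v^3/2 - v^2/2 + v + 1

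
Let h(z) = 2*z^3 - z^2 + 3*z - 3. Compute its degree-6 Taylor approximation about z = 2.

Compute the successive derivatives at the expansion point and divide by k!.
[(z - 2)^0] = 15;  [(z - 2)^1] = 23;  [(z - 2)^2] = 11;  [(z - 2)^3] = 2;  [(z - 2)^4] = 0;  [(z - 2)^5] = 0;  [(z - 2)^6] = 0.

2*(z - 2)^3 + 11*(z - 2)^2 + 23*(z - 2) + 15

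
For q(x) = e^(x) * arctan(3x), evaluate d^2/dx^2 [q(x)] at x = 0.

Multiply the two series term by term and collect like powers.
The coefficient of x^2 in the expansion is 3, so q′′(0) = 2! * (3) = 6.

6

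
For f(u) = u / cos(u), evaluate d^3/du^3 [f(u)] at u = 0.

3

Divide the numerator series by the denominator series (power-series long division).
The coefficient of u^3 in the expansion is 1/2, so f′′′(0) = 3! * (1/2) = 3.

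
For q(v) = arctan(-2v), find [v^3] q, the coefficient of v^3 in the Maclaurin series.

8/3

[v^0] = 0;  [v^1] = -2;  [v^2] = 0;  [v^3] = 8/3.
So c_3 = q′′′(0)/3! = 8/3.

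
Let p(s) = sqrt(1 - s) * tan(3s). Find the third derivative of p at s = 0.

207/4

Write out both Maclaurin series and multiply, keeping only the needed powers.
From the series, [s^3] p = 69/8; multiply by 3! = 6 to get 207/4.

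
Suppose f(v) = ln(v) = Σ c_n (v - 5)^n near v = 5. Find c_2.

-1/50

Compute the successive derivatives at the expansion point and divide by k!.
f(5) = ln(5)
f′(5) = 1/5
f′′(5) = -1/25
So c_2 = f′′(5)/2! = -1/50.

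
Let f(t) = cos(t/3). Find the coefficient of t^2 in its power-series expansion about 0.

Differentiate repeatedly and evaluate at the center.
f(0) = 1
f′(0) = 0
f′′(0) = -1/9
So c_2 = f′′(0)/2! = -1/18.

-1/18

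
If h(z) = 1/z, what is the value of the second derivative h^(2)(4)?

1/32

The coefficient of (z - 4)^2 in the expansion is 1/64, so h′′(4) = 2! * (1/64) = 1/32.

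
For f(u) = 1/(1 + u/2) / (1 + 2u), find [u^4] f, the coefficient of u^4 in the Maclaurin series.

341/16

Expand each factor separately, then convolve coefficients.
So c_4 = f^(4)(0)/4! = 341/16.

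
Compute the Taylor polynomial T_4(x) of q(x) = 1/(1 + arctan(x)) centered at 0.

Compose series: expand the inner function first, then feed it into the outer expansion.
q(0) = 1
q′(0) = -1
q′′(0) = 2
q′′′(0) = -4
q^(4)(0) = 8
Dividing each by k! gives the coefficients c_0, ..., c_4.

x^4/3 - 2*x^3/3 + x^2 - x + 1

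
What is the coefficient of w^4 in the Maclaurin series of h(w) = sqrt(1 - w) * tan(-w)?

Multiply the two series term by term and collect like powers.
[w^0] = 0;  [w^1] = -1;  [w^2] = 1/2;  [w^3] = -5/24;  [w^4] = 11/48.
So c_4 = h^(4)(0)/4! = 11/48.

11/48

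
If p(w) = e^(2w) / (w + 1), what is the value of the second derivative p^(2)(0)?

2

Multiply the numerator's expansion by the denominator's geometric series.
The coefficient of w^2 in the expansion is 1, so p′′(0) = 2! * (1) = 2.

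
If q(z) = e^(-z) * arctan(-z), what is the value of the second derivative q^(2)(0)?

2

Write out both Maclaurin series and multiply, keeping only the needed powers.
From the series, [z^2] q = 1; multiply by 2! = 2 to get 2.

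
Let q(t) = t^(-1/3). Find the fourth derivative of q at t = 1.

Compute the successive derivatives at the expansion point and divide by k!.
The coefficient of (t - 1)^4 in the expansion is 35/243, so q^(4)(1) = 4! * (35/243) = 280/81.

280/81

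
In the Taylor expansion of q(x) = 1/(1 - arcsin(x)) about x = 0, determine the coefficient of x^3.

Let u equal the inner series; expand the outer function in u and truncate.

7/6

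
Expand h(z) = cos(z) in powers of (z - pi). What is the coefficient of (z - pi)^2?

Apply the Taylor formula c_k = f^(k)(a)/k!.
h(pi) = -1
h′(pi) = 0
h′′(pi) = 1
Then c_k = h^(k)(pi)/k! gives each Taylor coefficient.

1/2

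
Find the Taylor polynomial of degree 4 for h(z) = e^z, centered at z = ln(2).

(z - ln(2))^4/12 + (z - ln(2))^3/3 + (z - ln(2))^2 + 2*(z - ln(2)) + 2

Use the known series and substitute for the argument.
h(ln(2)) = 2
h′(ln(2)) = 2
h′′(ln(2)) = 2
h′′′(ln(2)) = 2
h^(4)(ln(2)) = 2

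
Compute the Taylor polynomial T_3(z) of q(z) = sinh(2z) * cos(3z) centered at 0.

Multiply the two series term by term and collect like powers.
[z^0] = 0;  [z^1] = 2;  [z^2] = 0;  [z^3] = -23/3.

-23*z^3/3 + 2*z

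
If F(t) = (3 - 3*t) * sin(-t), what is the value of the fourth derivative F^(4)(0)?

Multiply each power in the prefactor through the base expansion.
The coefficient of t^4 in the expansion is -1/2, so F^(4)(0) = 4! * (-1/2) = -12.

-12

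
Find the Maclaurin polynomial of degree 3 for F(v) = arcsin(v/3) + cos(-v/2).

Combine the two series term by term.
F(0) = 1
F′(0) = 1/3
F′′(0) = -1/4
F′′′(0) = 1/27

v^3/162 - v^2/8 + v/3 + 1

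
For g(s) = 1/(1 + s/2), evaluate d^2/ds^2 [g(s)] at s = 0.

1/2

Use the known series and substitute for the argument.
From the series, [s^2] g = 1/4; multiply by 2! = 2 to get 1/2.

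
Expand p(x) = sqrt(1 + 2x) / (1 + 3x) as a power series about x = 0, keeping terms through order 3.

Write out both Maclaurin series and multiply, keeping only the needed powers.

-16*x^3 + 11*x^2/2 - 2*x + 1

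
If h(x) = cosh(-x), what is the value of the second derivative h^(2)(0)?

1

Use the known series and substitute for the argument.
From the series, [x^2] h = 1/2; multiply by 2! = 2 to get 1.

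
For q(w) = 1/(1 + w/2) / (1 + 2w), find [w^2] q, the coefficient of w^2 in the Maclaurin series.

21/4

Write out both Maclaurin series and multiply, keeping only the needed powers.
So c_2 = q′′(0)/2! = 21/4.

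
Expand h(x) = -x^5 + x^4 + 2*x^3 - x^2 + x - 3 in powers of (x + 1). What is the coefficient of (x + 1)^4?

6

h(-1) = -5
h′(-1) = 0
h′′(-1) = 18
h′′′(-1) = -72
h^(4)(-1) = 144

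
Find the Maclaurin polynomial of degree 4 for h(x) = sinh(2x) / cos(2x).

16*x^3/3 + 2*x

Divide the numerator series by the denominator series (power-series long division).
h(0) = 0
h′(0) = 2
h′′(0) = 0
h′′′(0) = 32
h^(4)(0) = 0
Dividing each by k! gives the coefficients c_0, ..., c_4.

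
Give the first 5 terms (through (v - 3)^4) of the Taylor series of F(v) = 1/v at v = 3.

F(3) = 1/3
F′(3) = -1/9
F′′(3) = 2/27
F′′′(3) = -2/27
F^(4)(3) = 8/81

(v - 3)^4/243 - (v - 3)^3/81 + (v - 3)^2/27 - (v - 3)/9 + 1/3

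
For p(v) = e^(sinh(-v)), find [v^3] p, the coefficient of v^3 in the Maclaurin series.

Compose series: expand the inner function first, then feed it into the outer expansion.
p(0) = 1
p′(0) = -1
p′′(0) = 1
p′′′(0) = -2
Then c_k = p^(k)(0)/k! gives each Taylor coefficient.

-1/3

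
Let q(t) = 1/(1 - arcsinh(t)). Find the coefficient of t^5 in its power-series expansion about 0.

23/40

Substitute the inner expansion into the outer series and collect powers.
q(0) = 1
q′(0) = 1
q′′(0) = 2
q′′′(0) = 5
q^(4)(0) = 16
q^(5)(0) = 69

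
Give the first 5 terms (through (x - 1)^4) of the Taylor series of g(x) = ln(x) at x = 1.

-(x - 1)^4/4 + (x - 1)^3/3 - (x - 1)^2/2 + (x - 1)

g(1) = 0
g′(1) = 1
g′′(1) = -1
g′′′(1) = 2
g^(4)(1) = -6
The Taylor polynomial is Σ g^(k)(1)/k! · (x - 1)^k.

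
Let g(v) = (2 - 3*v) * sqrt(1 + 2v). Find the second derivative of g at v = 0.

-8

Shift and add copies of the series according to the polynomial's terms.
The coefficient of v^2 in the expansion is -4, so g′′(0) = 2! * (-4) = -8.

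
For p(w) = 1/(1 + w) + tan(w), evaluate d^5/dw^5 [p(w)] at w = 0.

-104

Combine the two series term by term.
The coefficient of w^5 in the expansion is -13/15, so p^(5)(0) = 5! * (-13/15) = -104.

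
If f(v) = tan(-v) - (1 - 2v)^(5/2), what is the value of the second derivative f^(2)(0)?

Add the two expansions coefficient-wise.
The coefficient of v^2 in the expansion is -15/2, so f′′(0) = 2! * (-15/2) = -15.

-15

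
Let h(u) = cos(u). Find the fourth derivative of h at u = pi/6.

sqrt(3)/2

From the series, [(u - pi/6)^4] h = sqrt(3)/48; multiply by 4! = 24 to get sqrt(3)/2.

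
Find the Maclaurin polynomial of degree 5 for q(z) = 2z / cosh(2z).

Write the quotient as an unknown series and match coefficients against numerator = denominator · series.

20*z^5/3 - 4*z^3 + 2*z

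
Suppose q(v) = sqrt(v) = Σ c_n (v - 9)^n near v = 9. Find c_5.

Apply the Taylor formula c_k = f^(k)(a)/k!.
q(9) = 3
q′(9) = 1/6
q′′(9) = -1/108
q′′′(9) = 1/648
q^(4)(9) = -5/11664
q^(5)(9) = 35/209952
The Taylor polynomial is Σ q^(k)(9)/k! · (v - 9)^k.

7/5038848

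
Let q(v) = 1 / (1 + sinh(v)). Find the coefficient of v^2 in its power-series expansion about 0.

1

Write 1/(1+u) = 1 - u + u^2 - u^3 + ... and substitute the series for u.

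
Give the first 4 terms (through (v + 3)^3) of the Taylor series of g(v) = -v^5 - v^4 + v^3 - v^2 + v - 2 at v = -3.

Use the known series and substitute for the argument.
g(-3) = 121
g′(-3) = -263
g′′(-3) = 412
g′′′(-3) = -462

-77*(v + 3)^3 + 206*(v + 3)^2 - 263*(v + 3) + 121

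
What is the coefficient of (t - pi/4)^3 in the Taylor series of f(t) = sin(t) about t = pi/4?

-sqrt(2)/12

Compute the successive derivatives at the expansion point and divide by k!.
f(pi/4) = sqrt(2)/2
f′(pi/4) = sqrt(2)/2
f′′(pi/4) = -sqrt(2)/2
f′′′(pi/4) = -sqrt(2)/2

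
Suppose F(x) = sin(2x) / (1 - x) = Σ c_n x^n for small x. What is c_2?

2

Expand each factor separately, then convolve coefficients.
[x^0] = 0;  [x^1] = 2;  [x^2] = 2.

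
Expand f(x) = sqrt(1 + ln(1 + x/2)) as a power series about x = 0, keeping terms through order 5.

Let u equal the inner series; expand the outer function in u and truncate.

1609*x^5/122880 - 143*x^4/6144 + 17*x^3/384 - 3*x^2/32 + x/4 + 1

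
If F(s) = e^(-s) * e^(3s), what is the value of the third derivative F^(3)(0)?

Write out both Maclaurin series and multiply, keeping only the needed powers.
The coefficient of s^3 in the expansion is 4/3, so F′′′(0) = 3! * (4/3) = 8.

8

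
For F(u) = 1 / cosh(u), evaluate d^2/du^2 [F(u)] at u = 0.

-1

Divide the numerator series by the denominator series (power-series long division).
From the series, [u^2] F = -1/2; multiply by 2! = 2 to get -1.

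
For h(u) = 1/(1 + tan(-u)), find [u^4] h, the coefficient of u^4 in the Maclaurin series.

5/3

Substitute the inner expansion into the outer series and collect powers.
So c_4 = h^(4)(0)/4! = 5/3.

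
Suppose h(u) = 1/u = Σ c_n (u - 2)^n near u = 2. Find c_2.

1/8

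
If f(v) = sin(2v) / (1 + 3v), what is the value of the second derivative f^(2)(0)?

Multiply the two series term by term and collect like powers.
The coefficient of v^2 in the expansion is -6, so f′′(0) = 2! * (-6) = -12.

-12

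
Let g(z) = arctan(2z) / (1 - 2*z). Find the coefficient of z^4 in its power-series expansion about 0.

32/3

Multiply the numerator's expansion by the denominator's geometric series.
g(0) = 0
g′(0) = 2
g′′(0) = 8
g′′′(0) = 32
g^(4)(0) = 256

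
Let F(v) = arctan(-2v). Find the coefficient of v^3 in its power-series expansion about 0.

8/3

F(0) = 0
F′(0) = -2
F′′(0) = 0
F′′′(0) = 16
Dividing each by k! gives the coefficients c_0, ..., c_3.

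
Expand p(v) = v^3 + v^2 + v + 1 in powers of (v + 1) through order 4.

(v + 1)^3 - 2*(v + 1)^2 + 2*(v + 1)

p(-1) = 0
p′(-1) = 2
p′′(-1) = -4
p′′′(-1) = 6
p^(4)(-1) = 0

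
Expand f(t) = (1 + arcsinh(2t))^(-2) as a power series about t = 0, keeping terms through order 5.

-664*t^5/5 + 64*t^4 - 88*t^3/3 + 12*t^2 - 4*t + 1

Let u equal the inner series; expand the outer function in u and truncate.
f(0) = 1
f′(0) = -4
f′′(0) = 24
f′′′(0) = -176
f^(4)(0) = 1536
f^(5)(0) = -15936
Then c_k = f^(k)(0)/k! gives each Taylor coefficient.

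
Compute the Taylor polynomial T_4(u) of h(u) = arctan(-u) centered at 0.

u^3/3 - u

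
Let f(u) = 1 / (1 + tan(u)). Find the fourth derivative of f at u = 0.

40

Use the geometric series for the reciprocal, then substitute.
From the series, [u^4] f = 5/3; multiply by 4! = 24 to get 40.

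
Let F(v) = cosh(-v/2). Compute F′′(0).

1/4

The coefficient of v^2 in the expansion is 1/8, so F′′(0) = 2! * (1/8) = 1/4.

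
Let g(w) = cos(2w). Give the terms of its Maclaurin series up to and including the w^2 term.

Compute the successive derivatives at the expansion point and divide by k!.
g(0) = 1
g′(0) = 0
g′′(0) = -4
Then c_k = g^(k)(0)/k! gives each Taylor coefficient.

1 - 2*w^2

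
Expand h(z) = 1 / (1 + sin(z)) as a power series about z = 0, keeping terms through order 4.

2*z^4/3 - 5*z^3/6 + z^2 - z + 1

Expand as Σ (-1)^k u^k with u equal to the inner function's series.
h(0) = 1
h′(0) = -1
h′′(0) = 2
h′′′(0) = -5
h^(4)(0) = 16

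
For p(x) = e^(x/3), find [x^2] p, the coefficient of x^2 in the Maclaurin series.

1/18

p(0) = 1
p′(0) = 1/3
p′′(0) = 1/9
So c_2 = p′′(0)/2! = 1/18.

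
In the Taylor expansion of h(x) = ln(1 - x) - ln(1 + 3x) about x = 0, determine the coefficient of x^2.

4

Expand each term separately and add.
h(0) = 0
h′(0) = -4
h′′(0) = 8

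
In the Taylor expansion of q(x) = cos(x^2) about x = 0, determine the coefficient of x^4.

-1/2

q(0) = 1
q′(0) = 0
q′′(0) = 0
q′′′(0) = 0
q^(4)(0) = -12
So c_4 = q^(4)(0)/4! = -1/2.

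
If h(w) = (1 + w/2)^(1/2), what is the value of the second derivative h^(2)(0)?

-1/16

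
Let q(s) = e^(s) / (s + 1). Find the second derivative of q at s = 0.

1

Multiply the numerator's expansion by the denominator's geometric series.
From the series, [s^2] q = 1/2; multiply by 2! = 2 to get 1.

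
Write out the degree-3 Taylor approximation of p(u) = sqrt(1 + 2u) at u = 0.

u^3/2 - u^2/2 + u + 1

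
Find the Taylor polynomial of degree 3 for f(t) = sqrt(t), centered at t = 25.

f(25) = 5
f′(25) = 1/10
f′′(25) = -1/500
f′′′(25) = 3/25000

(t - 25)^3/50000 - (t - 25)^2/1000 + (t - 25)/10 + 5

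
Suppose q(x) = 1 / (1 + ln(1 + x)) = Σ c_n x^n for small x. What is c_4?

11/3

Use the geometric series for the reciprocal, then substitute.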